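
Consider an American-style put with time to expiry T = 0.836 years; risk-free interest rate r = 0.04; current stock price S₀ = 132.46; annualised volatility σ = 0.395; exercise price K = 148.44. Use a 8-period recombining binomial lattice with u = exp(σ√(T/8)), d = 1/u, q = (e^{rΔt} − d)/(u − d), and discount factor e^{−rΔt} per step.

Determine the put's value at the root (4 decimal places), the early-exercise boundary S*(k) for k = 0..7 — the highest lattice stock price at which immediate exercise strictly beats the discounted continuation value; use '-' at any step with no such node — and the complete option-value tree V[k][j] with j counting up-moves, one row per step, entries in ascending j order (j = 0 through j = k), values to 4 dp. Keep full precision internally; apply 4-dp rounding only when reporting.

price = 27.1449
boundary = - - - 90.3067 79.4814 90.3067 102.6065 116.5816
tree:
27.1449
36.1240 17.8252
46.6004 25.2887 10.0375
58.1333 34.7315 15.4595 4.3549
68.9586 45.9241 23.1220 7.4397 1.1099
78.4863 58.1333 33.3298 12.4601 2.1621 0.0000
86.8719 68.9586 45.8335 20.3131 4.2115 0.0000 0.0000
94.2523 78.4863 58.1333 31.8584 8.2037 0.0000 0.0000 0.0000
100.7480 86.8719 68.9586 45.8335 15.9800 0.0000 0.0000 0.0000 0.0000

params: Δt=0.10450 u=1.13620 d=0.88013 q=0.48448 e^(-rΔt)=0.99583
t_8 payoffs: 100.7480 86.8719 68.9586 45.8335 15.9800 0.0000 0.0000 0.0000 0.0000
t_7: node(7,0) S=54.1877 payoff=94.2523 vs cont=93.6331 → 94.2523 [stop]  node(7,1) S=69.9537 payoff=78.4863 vs cont=77.8671 → 78.4863 [stop]  node(7,2) S=90.3067 payoff=58.1333 vs cont=57.5141 → 58.1333 [stop]  node(7,3) S=116.5816 payoff=31.8584 vs cont=31.2392 → 31.8584 [stop]  node(7,4) S=150.5011 payoff=0.0000 vs cont=8.2037 → 8.2037 [wait]  node(7,5) S=194.2895 payoff=0.0000 vs cont=0.0000 → 0.0000 [wait]  node(7,6) S=250.8182 payoff=0.0000 vs cont=0.0000 → 0.0000 [wait]  node(7,7) S=323.7939 payoff=0.0000 vs cont=0.0000 → 0.0000 [wait]  ⇒ S*(7)=116.5816
t_6: node(6,0) S=61.5681 payoff=86.8719 vs cont=86.2527 → 86.8719 [stop]  node(6,1) S=79.4814 payoff=68.9586 vs cont=68.3394 → 68.9586 [stop]  node(6,2) S=102.6065 payoff=45.8335 vs cont=45.2143 → 45.8335 [stop]  node(6,3) S=132.4600 payoff=15.9800 vs cont=20.3131 → 20.3131 [wait]  node(6,4) S=170.9993 payoff=0.0000 vs cont=4.2115 → 4.2115 [wait]  node(6,5) S=220.7518 payoff=0.0000 vs cont=0.0000 → 0.0000 [wait]  node(6,6) S=284.9797 payoff=0.0000 vs cont=0.0000 → 0.0000 [wait]  ⇒ S*(6)=102.6065
t_5: node(5,0) S=69.9537 payoff=78.4863 vs cont=77.8671 → 78.4863 [stop]  node(5,1) S=90.3067 payoff=58.1333 vs cont=57.5141 → 58.1333 [stop]  node(5,2) S=116.5816 payoff=31.8584 vs cont=33.3298 → 33.3298 [wait]  node(5,3) S=150.5011 payoff=0.0000 vs cont=12.4601 → 12.4601 [wait]  node(5,4) S=194.2895 payoff=0.0000 vs cont=2.1621 → 2.1621 [wait]  node(5,5) S=250.8182 payoff=0.0000 vs cont=0.0000 → 0.0000 [wait]  ⇒ S*(5)=90.3067
t_4: node(4,0) S=79.4814 payoff=68.9586 vs cont=68.3394 → 68.9586 [stop]  node(4,1) S=102.6065 payoff=45.8335 vs cont=45.9241 → 45.9241 [wait]  node(4,2) S=132.4600 payoff=15.9800 vs cont=23.1220 → 23.1220 [wait]  node(4,3) S=170.9993 payoff=0.0000 vs cont=7.4397 → 7.4397 [wait]  node(4,4) S=220.7518 payoff=0.0000 vs cont=1.1099 → 1.1099 [wait]  ⇒ S*(4)=79.4814
t_3: node(3,0) S=90.3067 payoff=58.1333 vs cont=57.5578 → 58.1333 [stop]  node(3,1) S=116.5816 payoff=31.8584 vs cont=34.7315 → 34.7315 [wait]  node(3,2) S=150.5011 payoff=0.0000 vs cont=15.4595 → 15.4595 [wait]  node(3,3) S=194.2895 payoff=0.0000 vs cont=4.3549 → 4.3549 [wait]  ⇒ S*(3)=90.3067
t_2: node(2,0) S=102.6065 payoff=45.8335 vs cont=46.6004 → 46.6004 [wait]  node(2,1) S=132.4600 payoff=15.9800 vs cont=25.2887 → 25.2887 [wait]  node(2,2) S=170.9993 payoff=0.0000 vs cont=10.0375 → 10.0375 [wait]  ⇒ S*(2)=-
t_1: node(1,0) S=116.5816 payoff=31.8584 vs cont=36.1240 → 36.1240 [wait]  node(1,1) S=150.5011 payoff=0.0000 vs cont=17.8252 → 17.8252 [wait]  ⇒ S*(1)=-
t_0: node(0,0) S=132.4600 payoff=15.9800 vs cont=27.1449 → 27.1449 [wait]  ⇒ S*(0)=-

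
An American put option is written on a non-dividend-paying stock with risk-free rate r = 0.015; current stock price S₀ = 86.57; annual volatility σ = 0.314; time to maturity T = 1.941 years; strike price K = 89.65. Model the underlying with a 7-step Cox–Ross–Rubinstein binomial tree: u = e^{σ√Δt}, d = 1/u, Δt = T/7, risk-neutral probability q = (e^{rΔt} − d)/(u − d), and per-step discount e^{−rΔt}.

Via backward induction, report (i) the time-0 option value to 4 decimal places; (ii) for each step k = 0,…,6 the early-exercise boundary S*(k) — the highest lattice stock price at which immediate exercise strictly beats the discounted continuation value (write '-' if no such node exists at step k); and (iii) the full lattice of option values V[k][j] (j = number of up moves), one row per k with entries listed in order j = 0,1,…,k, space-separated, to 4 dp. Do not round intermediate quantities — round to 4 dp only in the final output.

price = 16.0259
boundary = - - - 52.7158 44.6820 52.7158 62.1942
tree:
16.0259
21.9220 9.5536
29.0036 14.1719 4.4574
36.9342 20.3637 7.3513 1.2505
44.9680 28.1180 11.8453 2.3751 0.0000
51.7776 36.9342 18.4768 4.5110 0.0000 0.0000
57.5493 44.9680 27.4558 8.5679 0.0000 0.0000 0.0000
62.4414 51.7776 36.9342 16.2732 0.0000 0.0000 0.0000 0.0000

params: Δt=0.27729 u=1.17980 d=0.84760 q=0.47130 e^(-rΔt)=0.99585
t_7 payoffs: 62.4414 51.7776 36.9342 16.2732 0.0000 0.0000 0.0000 0.0000
t_6: node(6,0) S=32.1007 payoff=57.5493 vs cont=57.1772 → 57.5493 [stop]  node(6,1) S=44.6820 payoff=44.9680 vs cont=44.5959 → 44.9680 [stop]  node(6,2) S=62.1942 payoff=27.4558 vs cont=27.0837 → 27.4558 [stop]  node(6,3) S=86.5700 payoff=3.0800 vs cont=8.5679 → 8.5679 [wait]  node(6,4) S=120.4994 payoff=0.0000 vs cont=0.0000 → 0.0000 [wait]  node(6,5) S=167.7269 payoff=0.0000 vs cont=0.0000 → 0.0000 [wait]  node(6,6) S=233.4642 payoff=0.0000 vs cont=0.0000 → 0.0000 [wait]  ⇒ S*(6)=62.1942
t_5: node(5,0) S=37.8724 payoff=51.7776 vs cont=51.4054 → 51.7776 [stop]  node(5,1) S=52.7158 payoff=36.9342 vs cont=36.5621 → 36.9342 [stop]  node(5,2) S=73.3768 payoff=16.2732 vs cont=18.4768 → 18.4768 [wait]  node(5,3) S=102.1354 payoff=0.0000 vs cont=4.5110 → 4.5110 [wait]  node(5,4) S=142.1654 payoff=0.0000 vs cont=0.0000 → 0.0000 [wait]  node(5,5) S=197.8844 payoff=0.0000 vs cont=0.0000 → 0.0000 [wait]  ⇒ S*(5)=52.7158
t_4: node(4,0) S=44.6820 payoff=44.9680 vs cont=44.5959 → 44.9680 [stop]  node(4,1) S=62.1942 payoff=27.4558 vs cont=28.1180 → 28.1180 [wait]  node(4,2) S=86.5700 payoff=3.0800 vs cont=11.8453 → 11.8453 [wait]  node(4,3) S=120.4994 payoff=0.0000 vs cont=2.3751 → 2.3751 [wait]  node(4,4) S=167.7269 payoff=0.0000 vs cont=0.0000 → 0.0000 [wait]  ⇒ S*(4)=44.6820
t_3: node(3,0) S=52.7158 payoff=36.9342 vs cont=36.8729 → 36.9342 [stop]  node(3,1) S=73.3768 payoff=16.2732 vs cont=20.3637 → 20.3637 [wait]  node(3,2) S=102.1354 payoff=0.0000 vs cont=7.3513 → 7.3513 [wait]  node(3,3) S=142.1654 payoff=0.0000 vs cont=1.2505 → 1.2505 [wait]  ⇒ S*(3)=52.7158
t_2: node(2,0) S=62.1942 payoff=27.4558 vs cont=29.0036 → 29.0036 [wait]  node(2,1) S=86.5700 payoff=3.0800 vs cont=14.1719 → 14.1719 [wait]  node(2,2) S=120.4994 payoff=0.0000 vs cont=4.4574 → 4.4574 [wait]  ⇒ S*(2)=-
t_1: node(1,0) S=73.3768 payoff=16.2732 vs cont=21.9220 → 21.9220 [wait]  node(1,1) S=102.1354 payoff=0.0000 vs cont=9.5536 → 9.5536 [wait]  ⇒ S*(1)=-
t_0: node(0,0) S=86.5700 payoff=3.0800 vs cont=16.0259 → 16.0259 [wait]  ⇒ S*(0)=-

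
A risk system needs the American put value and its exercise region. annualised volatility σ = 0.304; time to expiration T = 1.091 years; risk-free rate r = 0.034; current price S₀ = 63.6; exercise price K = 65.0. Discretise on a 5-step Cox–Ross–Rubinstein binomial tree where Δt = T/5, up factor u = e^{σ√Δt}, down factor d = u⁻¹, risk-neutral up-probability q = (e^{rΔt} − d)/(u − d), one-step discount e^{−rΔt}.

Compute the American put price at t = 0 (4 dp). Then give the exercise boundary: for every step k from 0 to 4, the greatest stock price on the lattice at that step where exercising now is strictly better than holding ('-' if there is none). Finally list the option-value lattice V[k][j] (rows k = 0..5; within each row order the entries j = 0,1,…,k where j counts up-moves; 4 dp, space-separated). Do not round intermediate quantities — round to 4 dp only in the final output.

Δt=0.21820, u=1.15258, d=0.86762, q=0.49069, disc=e^(-rΔt)=0.99261
k=5 terminal: V=max(K-S,0) → 33.7321 23.4623 9.8195 0.0000 0.0000 0.0000
k=4: j=0 S=36.0388 intr=28.9612 cont=28.4807 V=28.9612[EX]; j=1 S=47.8756 intr=17.1244 cont=16.6440 V=17.1244[EX]; j=2 S=63.6000 intr=1.4000 cont=4.9642 V=4.9642[hold]; j=3 S=84.4890 intr=0.0000 cont=0.0000 V=0.0000[hold]; j=4 S=112.2389 intr=0.0000 cont=0.0000 V=0.0000[hold]  S*(4)=47.8756
k=3: j=0 S=41.5377 intr=23.4623 cont=22.9819 V=23.4623[EX]; j=1 S=55.1805 intr=9.8195 cont=11.0751 V=11.0751[hold]; j=2 S=73.3042 intr=0.0000 cont=2.5096 V=2.5096[hold]; j=3 S=97.3805 intr=0.0000 cont=0.0000 V=0.0000[hold]  S*(3)=41.5377
k=2: j=0 S=47.8756 intr=17.1244 cont=17.2555 V=17.2555[hold]; j=1 S=63.6000 intr=1.4000 cont=6.8213 V=6.8213[hold]; j=2 S=84.4890 intr=0.0000 cont=1.2687 V=1.2687[hold]  S*(2)=-
k=1: j=0 S=55.1805 intr=9.8195 cont=12.0459 V=12.0459[hold]; j=1 S=73.3042 intr=0.0000 cont=4.0664 V=4.0664[hold]  S*(1)=-
k=0: j=0 S=63.6000 intr=1.4000 cont=8.0704 V=8.0704[hold]  S*(0)=-

price = 8.0704
boundary = - - - 41.5377 47.8756
tree:
8.0704
12.0459 4.0664
17.2555 6.8213 1.2687
23.4623 11.0751 2.5096 0.0000
28.9612 17.1244 4.9642 0.0000 0.0000
33.7321 23.4623 9.8195 0.0000 0.0000 0.0000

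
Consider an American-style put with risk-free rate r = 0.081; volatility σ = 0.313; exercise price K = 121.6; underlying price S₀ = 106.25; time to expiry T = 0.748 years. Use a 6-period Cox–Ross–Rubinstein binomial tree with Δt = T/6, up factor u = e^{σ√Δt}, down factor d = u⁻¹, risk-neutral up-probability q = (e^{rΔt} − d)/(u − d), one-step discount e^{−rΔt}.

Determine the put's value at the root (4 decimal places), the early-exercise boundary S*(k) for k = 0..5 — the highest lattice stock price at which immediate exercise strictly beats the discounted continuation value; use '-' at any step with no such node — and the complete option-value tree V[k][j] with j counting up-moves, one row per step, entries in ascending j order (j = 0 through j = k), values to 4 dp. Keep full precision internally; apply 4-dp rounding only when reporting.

Δt=0.12467, u=1.11685, d=0.89537, q=0.51822, disc=e^(-rΔt)=0.98995
k=6 terminal: V=max(K-S,0) → 66.8538 53.3118 36.4201 15.3500 0.0000 0.0000 0.0000
k=5: j=0 S=61.1434 intr=60.4566 cont=59.2349 V=60.4566[EX]; j=1 S=76.2678 intr=45.3322 cont=44.1104 V=45.3322[EX]; j=2 S=95.1334 intr=26.4666 cont=25.2449 V=26.4666[EX]; j=3 S=118.6656 intr=2.9344 cont=7.3210 V=7.3210[hold]; j=4 S=148.0187 intr=0.0000 cont=0.0000 V=0.0000[hold]; j=5 S=184.6325 intr=0.0000 cont=0.0000 V=0.0000[hold]  S*(5)=95.1334
k=4: j=0 S=68.2882 intr=53.3118 cont=52.0901 V=53.3118[EX]; j=1 S=85.1799 intr=36.4201 cont=35.1983 V=36.4201[EX]; j=2 S=106.2500 intr=15.3500 cont=16.3786 V=16.3786[hold]; j=3 S=132.5320 intr=0.0000 cont=3.4916 V=3.4916[hold]; j=4 S=165.3151 intr=0.0000 cont=0.0000 V=0.0000[hold]  S*(4)=85.1799
k=3: j=0 S=76.2678 intr=45.3322 cont=44.1104 V=45.3322[EX]; j=1 S=95.1334 intr=26.4666 cont=25.7726 V=26.4666[EX]; j=2 S=118.6656 intr=2.9344 cont=9.6028 V=9.6028[hold]; j=3 S=148.0187 intr=0.0000 cont=1.6653 V=1.6653[hold]  S*(3)=95.1334
k=2: j=0 S=85.1799 intr=36.4201 cont=35.1983 V=36.4201[EX]; j=1 S=106.2500 intr=15.3500 cont=17.5493 V=17.5493[hold]; j=2 S=132.5320 intr=0.0000 cont=5.4342 V=5.4342[hold]  S*(2)=85.1799
k=1: j=0 S=95.1334 intr=26.4666 cont=26.3731 V=26.4666[EX]; j=1 S=118.6656 intr=2.9344 cont=11.1577 V=11.1577[hold]  S*(1)=95.1334
k=0: j=0 S=106.2500 intr=15.3500 cont=18.3470 V=18.3470[hold]  S*(0)=-

price = 18.3470
boundary = - 95.1334 85.1799 95.1334 85.1799 95.1334
tree:
18.3470
26.4666 11.1577
36.4201 17.5493 5.4342
45.3322 26.4666 9.6028 1.6653
53.3118 36.4201 16.3786 3.4916 0.0000
60.4566 45.3322 26.4666 7.3210 0.0000 0.0000
66.8538 53.3118 36.4201 15.3500 0.0000 0.0000 0.0000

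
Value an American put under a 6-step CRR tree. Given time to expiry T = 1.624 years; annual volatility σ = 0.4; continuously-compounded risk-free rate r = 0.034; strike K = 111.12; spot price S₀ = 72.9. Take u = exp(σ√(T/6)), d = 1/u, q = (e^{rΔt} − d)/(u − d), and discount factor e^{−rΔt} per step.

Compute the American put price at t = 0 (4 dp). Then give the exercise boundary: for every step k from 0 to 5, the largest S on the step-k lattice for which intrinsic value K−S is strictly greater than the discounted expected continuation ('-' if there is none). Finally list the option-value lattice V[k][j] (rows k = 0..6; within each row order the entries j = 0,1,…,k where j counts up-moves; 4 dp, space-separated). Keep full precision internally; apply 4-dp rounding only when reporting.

Δt=0.27067, u=1.23134, d=0.81212, q=0.47021, disc=e^(-rΔt)=0.99084
k=6 terminal: V=max(K-S,0) → 90.2049 79.4085 63.0392 38.2200 0.5893 0.0000 0.0000
k=5: j=0 S=25.7536 intr=85.3664 cont=84.3485 V=85.3664[EX]; j=1 S=39.0476 intr=72.0724 cont=71.0545 V=72.0724[EX]; j=2 S=59.2038 intr=51.9162 cont=50.8983 V=51.9162[EX]; j=3 S=89.7646 intr=21.3554 cont=20.3374 V=21.3554[EX]; j=4 S=136.1009 intr=0.0000 cont=0.3093 V=0.3093[hold]; j=5 S=206.3557 intr=0.0000 cont=0.0000 V=0.0000[hold]  S*(5)=89.7646
k=4: j=0 S=31.7115 intr=79.4085 cont=78.3906 V=79.4085[EX]; j=1 S=48.0808 intr=63.0392 cont=62.0213 V=63.0392[EX]; j=2 S=72.9000 intr=38.2200 cont=37.2021 V=38.2200[EX]; j=3 S=110.5307 intr=0.5893 cont=11.3542 V=11.3542[hold]; j=4 S=167.5864 intr=0.0000 cont=0.1624 V=0.1624[hold]  S*(4)=72.9000
k=3: j=0 S=39.0476 intr=72.0724 cont=71.0545 V=72.0724[EX]; j=1 S=59.2038 intr=51.9162 cont=50.8983 V=51.9162[EX]; j=2 S=89.7646 intr=21.3554 cont=25.3529 V=25.3529[hold]; j=3 S=136.1009 intr=0.0000 cont=6.0358 V=6.0358[hold]  S*(3)=59.2038
k=2: j=0 S=48.0808 intr=63.0392 cont=62.0213 V=63.0392[EX]; j=1 S=72.9000 intr=38.2200 cont=39.0646 V=39.0646[hold]; j=2 S=110.5307 intr=0.5893 cont=16.1207 V=16.1207[hold]  S*(2)=48.0808
k=1: j=0 S=59.2038 intr=51.9162 cont=51.2918 V=51.9162[EX]; j=1 S=89.7646 intr=21.3554 cont=28.0170 V=28.0170[hold]  S*(1)=59.2038
k=0: j=0 S=72.9000 intr=38.2200 cont=40.3058 V=40.3058[hold]  S*(0)=-

price = 40.3058
boundary = - 59.2038 48.0808 59.2038 72.9000 89.7646
tree:
40.3058
51.9162 28.0170
63.0392 39.0646 16.1207
72.0724 51.9162 25.3529 6.0358
79.4085 63.0392 38.2200 11.3542 0.1624
85.3664 72.0724 51.9162 21.3554 0.3093 0.0000
90.2049 79.4085 63.0392 38.2200 0.5893 0.0000 0.0000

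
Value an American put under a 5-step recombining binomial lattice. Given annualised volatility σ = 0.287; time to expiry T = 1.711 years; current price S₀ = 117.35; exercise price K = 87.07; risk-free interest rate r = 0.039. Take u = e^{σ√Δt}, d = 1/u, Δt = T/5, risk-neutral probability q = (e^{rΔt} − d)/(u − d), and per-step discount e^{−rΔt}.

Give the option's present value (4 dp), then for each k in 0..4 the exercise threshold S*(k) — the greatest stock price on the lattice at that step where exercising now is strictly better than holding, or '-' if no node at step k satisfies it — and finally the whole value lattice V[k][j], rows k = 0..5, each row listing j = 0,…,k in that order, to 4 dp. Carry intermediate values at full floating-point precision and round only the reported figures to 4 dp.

params: Δt=0.34220 u=1.18281 d=0.84545 q=0.49795 e^(-rΔt)=0.98674
t_5 payoffs: 36.3806 16.1541 0.0000 0.0000 0.0000 0.0000
t_4: node(4,0) S=59.9557 payoff=27.1143 vs cont=25.9600 → 27.1143 [stop]  node(4,1) S=83.8797 payoff=3.1903 vs cont=8.0026 → 8.0026 [wait]  node(4,2) S=117.3500 payoff=0.0000 vs cont=0.0000 → 0.0000 [wait]  node(4,3) S=164.1759 payoff=0.0000 vs cont=0.0000 → 0.0000 [wait]  node(4,4) S=229.6867 payoff=0.0000 vs cont=0.0000 → 0.0000 [wait]  ⇒ S*(4)=59.9557
t_3: node(3,0) S=70.9159 payoff=16.1541 vs cont=17.3644 → 17.3644 [wait]  node(3,1) S=99.2133 payoff=0.0000 vs cont=3.9645 → 3.9645 [wait]  node(3,2) S=138.8022 payoff=0.0000 vs cont=0.0000 → 0.0000 [wait]  node(3,3) S=194.1881 payoff=0.0000 vs cont=0.0000 → 0.0000 [wait]  ⇒ S*(3)=-
t_2: node(2,0) S=83.8797 payoff=3.1903 vs cont=10.5501 → 10.5501 [wait]  node(2,1) S=117.3500 payoff=0.0000 vs cont=1.9640 → 1.9640 [wait]  node(2,2) S=164.1759 payoff=0.0000 vs cont=0.0000 → 0.0000 [wait]  ⇒ S*(2)=-
t_1: node(1,0) S=99.2133 payoff=0.0000 vs cont=6.1914 → 6.1914 [wait]  node(1,1) S=138.8022 payoff=0.0000 vs cont=0.9729 → 0.9729 [wait]  ⇒ S*(1)=-
t_0: node(0,0) S=117.3500 payoff=0.0000 vs cont=3.5453 → 3.5453 [wait]  ⇒ S*(0)=-

price = 3.5453
boundary = - - - - 59.9557
tree:
3.5453
6.1914 0.9729
10.5501 1.9640 0.0000
17.3644 3.9645 0.0000 0.0000
27.1143 8.0026 0.0000 0.0000 0.0000
36.3806 16.1541 0.0000 0.0000 0.0000 0.0000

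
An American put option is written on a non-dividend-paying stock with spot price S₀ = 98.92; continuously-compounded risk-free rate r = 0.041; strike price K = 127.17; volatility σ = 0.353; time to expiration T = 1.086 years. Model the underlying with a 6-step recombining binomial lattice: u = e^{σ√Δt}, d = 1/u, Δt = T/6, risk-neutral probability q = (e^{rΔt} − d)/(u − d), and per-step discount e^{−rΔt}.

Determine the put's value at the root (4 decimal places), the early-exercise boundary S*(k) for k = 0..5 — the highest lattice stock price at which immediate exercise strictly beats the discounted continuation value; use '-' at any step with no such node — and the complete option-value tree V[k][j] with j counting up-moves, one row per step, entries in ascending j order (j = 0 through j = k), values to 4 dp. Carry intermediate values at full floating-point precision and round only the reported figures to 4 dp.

params: Δt=0.18100 u=1.16204 d=0.86055 q=0.48723 e^(-rΔt)=0.99261
t_6 payoffs: 86.9957 72.9208 53.9147 28.2500 0.0000 0.0000 0.0000
t_5: node(5,0) S=46.6843 payoff=80.4857 vs cont=79.5455 → 80.4857 [stop]  node(5,1) S=63.0400 payoff=64.1300 vs cont=63.1898 → 64.1300 [stop]  node(5,2) S=85.1259 payoff=42.0441 vs cont=41.1039 → 42.0441 [stop]  node(5,3) S=114.9494 payoff=12.2206 vs cont=14.3786 → 14.3786 [wait]  node(5,4) S=155.2215 payoff=0.0000 vs cont=0.0000 → 0.0000 [wait]  node(5,5) S=209.6029 payoff=0.0000 vs cont=0.0000 → 0.0000 [wait]  ⇒ S*(5)=85.1259
t_4: node(4,0) S=54.2492 payoff=72.9208 vs cont=71.9805 → 72.9208 [stop]  node(4,1) S=73.2553 payoff=53.9147 vs cont=52.9745 → 53.9147 [stop]  node(4,2) S=98.9200 payoff=28.2500 vs cont=28.3534 → 28.3534 [wait]  node(4,3) S=133.5763 payoff=0.0000 vs cont=7.3184 → 7.3184 [wait]  node(4,4) S=180.3743 payoff=0.0000 vs cont=0.0000 → 0.0000 [wait]  ⇒ S*(4)=73.2553
t_3: node(3,0) S=63.0400 payoff=64.1300 vs cont=63.1898 → 64.1300 [stop]  node(3,1) S=85.1259 payoff=42.0441 vs cont=41.1539 → 42.0441 [stop]  node(3,2) S=114.9494 payoff=12.2206 vs cont=17.9707 → 17.9707 [wait]  node(3,3) S=155.2215 payoff=0.0000 vs cont=3.7249 → 3.7249 [wait]  ⇒ S*(3)=85.1259
t_2: node(2,0) S=73.2553 payoff=53.9147 vs cont=52.9745 → 53.9147 [stop]  node(2,1) S=98.9200 payoff=28.2500 vs cont=30.0907 → 30.0907 [wait]  node(2,2) S=133.5763 payoff=0.0000 vs cont=10.9481 → 10.9481 [wait]  ⇒ S*(2)=73.2553
t_1: node(1,0) S=85.1259 payoff=42.0441 vs cont=41.9941 → 42.0441 [stop]  node(1,1) S=114.9494 payoff=12.2206 vs cont=20.6103 → 20.6103 [wait]  ⇒ S*(1)=85.1259
t_0: node(0,0) S=98.9200 payoff=28.2500 vs cont=31.3673 → 31.3673 [wait]  ⇒ S*(0)=-

price = 31.3673
boundary = - 85.1259 73.2553 85.1259 73.2553 85.1259
tree:
31.3673
42.0441 20.6103
53.9147 30.0907 10.9481
64.1300 42.0441 17.9707 3.7249
72.9208 53.9147 28.3534 7.3184 0.0000
80.4857 64.1300 42.0441 14.3786 0.0000 0.0000
86.9957 72.9208 53.9147 28.2500 0.0000 0.0000 0.0000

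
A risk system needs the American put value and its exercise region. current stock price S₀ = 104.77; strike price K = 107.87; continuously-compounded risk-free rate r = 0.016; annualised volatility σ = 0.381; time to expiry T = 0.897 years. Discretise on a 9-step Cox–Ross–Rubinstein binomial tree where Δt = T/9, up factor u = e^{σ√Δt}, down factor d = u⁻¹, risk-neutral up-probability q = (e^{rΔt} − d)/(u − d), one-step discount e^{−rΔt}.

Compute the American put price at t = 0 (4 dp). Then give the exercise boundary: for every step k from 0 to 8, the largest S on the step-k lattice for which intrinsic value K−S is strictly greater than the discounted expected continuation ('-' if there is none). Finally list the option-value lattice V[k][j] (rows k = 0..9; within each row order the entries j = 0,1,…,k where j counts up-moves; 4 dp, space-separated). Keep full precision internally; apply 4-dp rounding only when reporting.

price = 16.4215
boundary = - - - - 64.7569 57.4180 64.7569 73.0338 82.3686
tree:
16.4215
21.8759 10.4862
28.3194 14.8723 5.7042
35.5295 20.4957 8.7462 2.3823
43.1131 27.3198 13.0696 4.0273 0.5836
50.4520 35.0527 18.9185 6.6898 1.1167 0.0000
56.9591 43.1131 26.3175 10.8557 2.1369 0.0000 0.0000
62.7288 50.4520 34.8362 17.0499 4.0892 0.0000 0.0000 0.0000
67.8446 56.9591 43.1131 25.5014 7.8249 0.0000 0.0000 0.0000 0.0000
72.3807 62.7288 50.4520 34.8362 14.9735 0.0000 0.0000 0.0000 0.0000 0.0000

params: Δt=0.09967 u=1.12781 d=0.88667 q=0.47658 e^(-rΔt)=0.99841
t_9 payoffs: 72.3807 62.7288 50.4520 34.8362 14.9735 0.0000 0.0000 0.0000 0.0000 0.0000
t_8: node(8,0) S=40.0254 payoff=67.8446 vs cont=67.6728 → 67.8446 [stop]  node(8,1) S=50.9109 payoff=56.9591 vs cont=56.7872 → 56.9591 [stop]  node(8,2) S=64.7569 payoff=43.1131 vs cont=42.9412 → 43.1131 [stop]  node(8,3) S=82.3686 payoff=25.5014 vs cont=25.3296 → 25.5014 [stop]  node(8,4) S=104.7700 payoff=3.1000 vs cont=7.8249 → 7.8249 [wait]  node(8,5) S=133.2639 payoff=0.0000 vs cont=0.0000 → 0.0000 [wait]  node(8,6) S=169.5071 payoff=0.0000 vs cont=0.0000 → 0.0000 [wait]  node(8,7) S=215.6072 payoff=0.0000 vs cont=0.0000 → 0.0000 [wait]  node(8,8) S=274.2450 payoff=0.0000 vs cont=0.0000 → 0.0000 [wait]  ⇒ S*(8)=82.3686
t_7: node(7,0) S=45.1412 payoff=62.7288 vs cont=62.5569 → 62.7288 [stop]  node(7,1) S=57.4180 payoff=50.4520 vs cont=50.2801 → 50.4520 [stop]  node(7,2) S=73.0338 payoff=34.8362 vs cont=34.6643 → 34.8362 [stop]  node(7,3) S=92.8965 payoff=14.9735 vs cont=17.0499 → 17.0499 [wait]  node(7,4) S=118.1611 payoff=0.0000 vs cont=4.0892 → 4.0892 [wait]  node(7,5) S=150.2969 payoff=0.0000 vs cont=0.0000 → 0.0000 [wait]  node(7,6) S=191.1726 payoff=0.0000 vs cont=0.0000 → 0.0000 [wait]  node(7,7) S=243.1650 payoff=0.0000 vs cont=0.0000 → 0.0000 [wait]  ⇒ S*(7)=73.0338
t_6: node(6,0) S=50.9109 payoff=56.9591 vs cont=56.7872 → 56.9591 [stop]  node(6,1) S=64.7569 payoff=43.1131 vs cont=42.9412 → 43.1131 [stop]  node(6,2) S=82.3686 payoff=25.5014 vs cont=26.3175 → 26.3175 [wait]  node(6,3) S=104.7700 payoff=3.1000 vs cont=10.8557 → 10.8557 [wait]  node(6,4) S=133.2639 payoff=0.0000 vs cont=2.1369 → 2.1369 [wait]  node(6,5) S=169.5071 payoff=0.0000 vs cont=0.0000 → 0.0000 [wait]  node(6,6) S=215.6072 payoff=0.0000 vs cont=0.0000 → 0.0000 [wait]  ⇒ S*(6)=64.7569
t_5: node(5,0) S=57.4180 payoff=50.4520 vs cont=50.2801 → 50.4520 [stop]  node(5,1) S=73.0338 payoff=34.8362 vs cont=35.0527 → 35.0527 [wait]  node(5,2) S=92.8965 payoff=14.9735 vs cont=18.9185 → 18.9185 [wait]  node(5,3) S=118.1611 payoff=0.0000 vs cont=6.6898 → 6.6898 [wait]  node(5,4) S=150.2969 payoff=0.0000 vs cont=1.1167 → 1.1167 [wait]  node(5,5) S=191.1726 payoff=0.0000 vs cont=0.0000 → 0.0000 [wait]  ⇒ S*(5)=57.4180
t_4: node(4,0) S=64.7569 payoff=43.1131 vs cont=43.0442 → 43.1131 [stop]  node(4,1) S=82.3686 payoff=25.5014 vs cont=27.3198 → 27.3198 [wait]  node(4,2) S=104.7700 payoff=3.1000 vs cont=13.0696 → 13.0696 [wait]  node(4,3) S=133.2639 payoff=0.0000 vs cont=4.0273 → 4.0273 [wait]  node(4,4) S=169.5071 payoff=0.0000 vs cont=0.5836 → 0.5836 [wait]  ⇒ S*(4)=64.7569
t_3: node(3,0) S=73.0338 payoff=34.8362 vs cont=35.5295 → 35.5295 [wait]  node(3,1) S=92.8965 payoff=14.9735 vs cont=20.4957 → 20.4957 [wait]  node(3,2) S=118.1611 payoff=0.0000 vs cont=8.7462 → 8.7462 [wait]  node(3,3) S=150.2969 payoff=0.0000 vs cont=2.3823 → 2.3823 [wait]  ⇒ S*(3)=-
t_2: node(2,0) S=82.3686 payoff=25.5014 vs cont=28.3194 → 28.3194 [wait]  node(2,1) S=104.7700 payoff=3.1000 vs cont=14.8723 → 14.8723 [wait]  node(2,2) S=133.2639 payoff=0.0000 vs cont=5.7042 → 5.7042 [wait]  ⇒ S*(2)=-
t_1: node(1,0) S=92.8965 payoff=14.9735 vs cont=21.8759 → 21.8759 [wait]  node(1,1) S=118.1611 payoff=0.0000 vs cont=10.4862 → 10.4862 [wait]  ⇒ S*(1)=-
t_0: node(0,0) S=104.7700 payoff=3.1000 vs cont=16.4215 → 16.4215 [wait]  ⇒ S*(0)=-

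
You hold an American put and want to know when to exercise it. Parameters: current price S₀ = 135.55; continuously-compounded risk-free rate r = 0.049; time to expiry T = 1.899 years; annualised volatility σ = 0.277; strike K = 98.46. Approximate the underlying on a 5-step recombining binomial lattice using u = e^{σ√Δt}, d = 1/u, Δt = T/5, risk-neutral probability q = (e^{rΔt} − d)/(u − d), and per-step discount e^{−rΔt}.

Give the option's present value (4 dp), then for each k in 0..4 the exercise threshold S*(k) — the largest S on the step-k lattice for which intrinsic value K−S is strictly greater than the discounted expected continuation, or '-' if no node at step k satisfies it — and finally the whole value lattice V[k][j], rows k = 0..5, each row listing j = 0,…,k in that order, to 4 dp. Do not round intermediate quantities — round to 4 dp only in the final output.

price = 3.3981
boundary = - - - - 68.4774
tree:
3.3981
6.1454 0.9060
10.8476 1.8922 0.0000
18.5056 3.9518 0.0000 0.0000
29.9826 8.2530 0.0000 0.0000 0.0000
40.7290 17.2359 0.0000 0.0000 0.0000 0.0000

Δt=0.37980, u=1.18615, d=0.84307, q=0.51218, disc=e^(-rΔt)=0.98156
k=5 terminal: V=max(K-S,0) → 40.7290 17.2359 0.0000 0.0000 0.0000 0.0000
k=4: j=0 S=68.4774 intr=29.9826 cont=28.1672 V=29.9826[EX]; j=1 S=96.3437 intr=2.1163 cont=8.2530 V=8.2530[hold]; j=2 S=135.5500 intr=0.0000 cont=0.0000 V=0.0000[hold]; j=3 S=190.7110 intr=0.0000 cont=0.0000 V=0.0000[hold]; j=4 S=268.3194 intr=0.0000 cont=0.0000 V=0.0000[hold]  S*(4)=68.4774
k=3: j=0 S=81.2241 intr=17.2359 cont=18.5056 V=18.5056[hold]; j=1 S=114.2777 intr=0.0000 cont=3.9518 V=3.9518[hold]; j=2 S=160.7821 intr=0.0000 cont=0.0000 V=0.0000[hold]; j=3 S=226.2111 intr=0.0000 cont=0.0000 V=0.0000[hold]  S*(3)=-
k=2: j=0 S=96.3437 intr=2.1163 cont=10.8476 V=10.8476[hold]; j=1 S=135.5500 intr=0.0000 cont=1.8922 V=1.8922[hold]; j=2 S=190.7110 intr=0.0000 cont=0.0000 V=0.0000[hold]  S*(2)=-
k=1: j=0 S=114.2777 intr=0.0000 cont=6.1454 V=6.1454[hold]; j=1 S=160.7821 intr=0.0000 cont=0.9060 V=0.9060[hold]  S*(1)=-
k=0: j=0 S=135.5500 intr=0.0000 cont=3.3981 V=3.3981[hold]  S*(0)=-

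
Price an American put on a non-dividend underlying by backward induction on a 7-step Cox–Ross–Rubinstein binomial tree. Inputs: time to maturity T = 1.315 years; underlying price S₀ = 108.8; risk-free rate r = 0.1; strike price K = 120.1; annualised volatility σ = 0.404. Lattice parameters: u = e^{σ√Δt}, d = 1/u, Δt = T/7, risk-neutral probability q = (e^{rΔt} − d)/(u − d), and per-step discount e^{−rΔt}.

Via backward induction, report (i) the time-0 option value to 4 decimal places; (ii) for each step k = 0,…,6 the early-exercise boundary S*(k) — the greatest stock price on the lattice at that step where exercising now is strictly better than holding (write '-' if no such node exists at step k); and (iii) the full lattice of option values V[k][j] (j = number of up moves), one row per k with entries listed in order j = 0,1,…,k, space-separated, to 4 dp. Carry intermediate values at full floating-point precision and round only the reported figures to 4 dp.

price = 20.6121
boundary = - - 76.6542 64.3412 76.6542 91.3235 76.6542
tree:
20.6121
30.4471 11.9367
43.4458 19.1002 5.5035
55.7588 29.4763 9.8493 1.5362
66.0939 43.4458 17.1613 3.1959 0.0000
74.7689 55.7588 28.7765 6.6488 0.0000 0.0000
82.0504 66.0939 43.4458 13.8322 0.0000 0.0000 0.0000
88.1623 74.7689 55.7588 28.7765 0.0000 0.0000 0.0000 0.0000

Δt=0.18786  u=1.19137  d=0.83937  q=0.51021  discount=0.98139
step 7 (expiry): payoffs max(K−S,0) = 88.1623 74.7689 55.7588 28.7765 0.0000 0.0000 0.0000 0.0000
step 6: (k=6,j=0): S=38.0496, (K−S)⁺=82.0504, hold=79.8153 ⇒ V=82.0504 exercise | (k=6,j=1): S=54.0061, (K−S)⁺=66.0939, hold=63.8588 ⇒ V=66.0939 exercise | (k=6,j=2): S=76.6542, (K−S)⁺=43.4458, hold=41.2107 ⇒ V=43.4458 exercise | (k=6,j=3): S=108.8000, (K−S)⁺=11.3000, hold=13.8322 ⇒ V=13.8322 continue | (k=6,j=4): S=154.4266, (K−S)⁺=0.0000, hold=0.0000 ⇒ V=0.0000 continue | (k=6,j=5): S=219.1872, (K−S)⁺=0.0000, hold=0.0000 ⇒ V=0.0000 continue | (k=6,j=6): S=311.1059, (K−S)⁺=0.0000, hold=0.0000 ⇒ V=0.0000 continue  boundary S*=76.6542
step 5: (k=5,j=0): S=45.3311, (K−S)⁺=74.7689, hold=72.5338 ⇒ V=74.7689 exercise | (k=5,j=1): S=64.3412, (K−S)⁺=55.7588, hold=53.5237 ⇒ V=55.7588 exercise | (k=5,j=2): S=91.3235, (K−S)⁺=28.7765, hold=27.8093 ⇒ V=28.7765 exercise | (k=5,j=3): S=129.6210, (K−S)⁺=0.0000, hold=6.6488 ⇒ V=6.6488 continue | (k=5,j=4): S=183.9791, (K−S)⁺=0.0000, hold=0.0000 ⇒ V=0.0000 continue | (k=5,j=5): S=261.1329, (K−S)⁺=0.0000, hold=0.0000 ⇒ V=0.0000 continue  boundary S*=91.3235
step 4: (k=4,j=0): S=54.0061, (K−S)⁺=66.0939, hold=63.8588 ⇒ V=66.0939 exercise | (k=4,j=1): S=76.6542, (K−S)⁺=43.4458, hold=41.2107 ⇒ V=43.4458 exercise | (k=4,j=2): S=108.8000, (K−S)⁺=11.3000, hold=17.1613 ⇒ V=17.1613 continue | (k=4,j=3): S=154.4266, (K−S)⁺=0.0000, hold=3.1959 ⇒ V=3.1959 continue | (k=4,j=4): S=219.1872, (K−S)⁺=0.0000, hold=0.0000 ⇒ V=0.0000 continue  boundary S*=76.6542
step 3: (k=3,j=0): S=64.3412, (K−S)⁺=55.7588, hold=53.5237 ⇒ V=55.7588 exercise | (k=3,j=1): S=91.3235, (K−S)⁺=28.7765, hold=29.4763 ⇒ V=29.4763 continue | (k=3,j=2): S=129.6210, (K−S)⁺=0.0000, hold=9.8493 ⇒ V=9.8493 continue | (k=3,j=3): S=183.9791, (K−S)⁺=0.0000, hold=1.5362 ⇒ V=1.5362 continue  boundary S*=64.3412
step 2: (k=2,j=0): S=76.6542, (K−S)⁺=43.4458, hold=41.5611 ⇒ V=43.4458 exercise | (k=2,j=1): S=108.8000, (K−S)⁺=11.3000, hold=19.1002 ⇒ V=19.1002 continue | (k=2,j=2): S=154.4266, (K−S)⁺=0.0000, hold=5.5035 ⇒ V=5.5035 continue  boundary S*=76.6542
step 1: (k=1,j=0): S=91.3235, (K−S)⁺=28.7765, hold=30.4471 ⇒ V=30.4471 continue | (k=1,j=1): S=129.6210, (K−S)⁺=0.0000, hold=11.9367 ⇒ V=11.9367 continue  boundary S*=-
step 0: (k=0,j=0): S=108.8000, (K−S)⁺=11.3000, hold=20.6121 ⇒ V=20.6121 continue  boundary S*=-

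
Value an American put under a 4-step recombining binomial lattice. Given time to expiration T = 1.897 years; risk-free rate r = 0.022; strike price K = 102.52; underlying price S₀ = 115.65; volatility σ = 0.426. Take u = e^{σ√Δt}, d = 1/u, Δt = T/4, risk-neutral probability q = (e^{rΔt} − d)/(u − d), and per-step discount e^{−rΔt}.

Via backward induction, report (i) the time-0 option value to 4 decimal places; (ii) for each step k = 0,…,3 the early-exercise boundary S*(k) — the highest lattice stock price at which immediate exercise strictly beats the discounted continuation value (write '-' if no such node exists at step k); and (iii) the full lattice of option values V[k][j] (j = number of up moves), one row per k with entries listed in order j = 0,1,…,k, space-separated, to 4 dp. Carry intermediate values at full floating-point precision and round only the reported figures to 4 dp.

price = 17.4164
boundary = - - - 47.9646
tree:
17.4164
26.6221 6.3364
39.2141 11.5326 0.0000
54.5554 20.9899 0.0000 0.0000
66.7505 38.2025 0.0000 0.0000 0.0000

Δt=0.47425, u=1.34094, d=0.74575, q=0.44480, disc=e^(-rΔt)=0.98962
k=4 terminal: V=max(K-S,0) → 66.7505 38.2025 0.0000 0.0000 0.0000
k=3: j=0 S=47.9646 intr=54.5554 cont=53.4913 V=54.5554[EX]; j=1 S=86.2457 intr=16.2743 cont=20.9899 V=20.9899[hold]; j=2 S=155.0793 intr=0.0000 cont=0.0000 V=0.0000[hold]; j=3 S=278.8498 intr=0.0000 cont=0.0000 V=0.0000[hold]  S*(3)=47.9646
k=2: j=0 S=64.3175 intr=38.2025 cont=39.2141 V=39.2141[hold]; j=1 S=115.6500 intr=0.0000 cont=11.5326 V=11.5326[hold]; j=2 S=207.9515 intr=0.0000 cont=0.0000 V=0.0000[hold]  S*(2)=-
k=1: j=0 S=86.2457 intr=16.2743 cont=26.6221 V=26.6221[hold]; j=1 S=155.0793 intr=0.0000 cont=6.3364 V=6.3364[hold]  S*(1)=-
k=0: j=0 S=115.6500 intr=0.0000 cont=17.4164 V=17.4164[hold]  S*(0)=-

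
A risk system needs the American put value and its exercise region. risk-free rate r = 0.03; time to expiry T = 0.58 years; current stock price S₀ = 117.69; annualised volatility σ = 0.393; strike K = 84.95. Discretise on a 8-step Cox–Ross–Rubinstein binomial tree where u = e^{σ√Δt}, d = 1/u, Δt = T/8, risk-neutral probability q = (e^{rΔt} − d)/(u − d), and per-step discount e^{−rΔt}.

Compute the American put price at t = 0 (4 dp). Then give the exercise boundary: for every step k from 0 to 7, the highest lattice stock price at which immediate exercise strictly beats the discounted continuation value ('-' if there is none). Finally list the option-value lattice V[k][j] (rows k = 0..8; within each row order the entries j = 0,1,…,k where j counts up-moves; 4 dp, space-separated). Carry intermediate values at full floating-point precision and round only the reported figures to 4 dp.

Δt=0.07250, u=1.11162, d=0.89959, q=0.48384, disc=e^(-rΔt)=0.99783
k=8 terminal: V=max(K-S,0) → 34.4736 22.5763 7.8749 0.0000 0.0000 0.0000 0.0000 0.0000 0.0000
k=7: j=0 S=56.1106 intr=28.8394 cont=28.6548 V=28.8394[EX]; j=1 S=69.3358 intr=15.6142 cont=15.4296 V=15.6142[EX]; j=2 S=85.6782 intr=0.0000 cont=4.0559 V=4.0559[hold]; j=3 S=105.8725 intr=0.0000 cont=0.0000 V=0.0000[hold]; j=4 S=130.8266 intr=0.0000 cont=0.0000 V=0.0000[hold]; j=5 S=161.6623 intr=0.0000 cont=0.0000 V=0.0000[hold]; j=6 S=199.7660 intr=0.0000 cont=0.0000 V=0.0000[hold]; j=7 S=246.8506 intr=0.0000 cont=0.0000 V=0.0000[hold]  S*(7)=69.3358
k=6: j=0 S=62.3737 intr=22.5763 cont=22.3918 V=22.5763[EX]; j=1 S=77.0751 intr=7.8749 cont=10.0001 V=10.0001[hold]; j=2 S=95.2416 intr=0.0000 cont=2.0889 V=2.0889[hold]; j=3 S=117.6900 intr=0.0000 cont=0.0000 V=0.0000[hold]; j=4 S=145.4294 intr=0.0000 cont=0.0000 V=0.0000[hold]; j=5 S=179.7070 intr=0.0000 cont=0.0000 V=0.0000[hold]; j=6 S=222.0639 intr=0.0000 cont=0.0000 V=0.0000[hold]  S*(6)=62.3737
k=5: j=0 S=69.3358 intr=15.6142 cont=16.4556 V=16.4556[hold]; j=1 S=85.6782 intr=0.0000 cont=6.1589 V=6.1589[hold]; j=2 S=105.8725 intr=0.0000 cont=1.0759 V=1.0759[hold]; j=3 S=130.8266 intr=0.0000 cont=0.0000 V=0.0000[hold]; j=4 S=161.6623 intr=0.0000 cont=0.0000 V=0.0000[hold]; j=5 S=199.7660 intr=0.0000 cont=0.0000 V=0.0000[hold]  S*(5)=-
k=4: j=0 S=77.0751 intr=7.8749 cont=11.4488 V=11.4488[hold]; j=1 S=95.2416 intr=0.0000 cont=3.6915 V=3.6915[hold]; j=2 S=117.6900 intr=0.0000 cont=0.5541 V=0.5541[hold]; j=3 S=145.4294 intr=0.0000 cont=0.0000 V=0.0000[hold]; j=4 S=179.7070 intr=0.0000 cont=0.0000 V=0.0000[hold]  S*(4)=-
k=3: j=0 S=85.6782 intr=0.0000 cont=7.6788 V=7.6788[hold]; j=1 S=105.8725 intr=0.0000 cont=2.1688 V=2.1688[hold]; j=2 S=130.8266 intr=0.0000 cont=0.2854 V=0.2854[hold]; j=3 S=161.6623 intr=0.0000 cont=0.0000 V=0.0000[hold]  S*(3)=-
k=2: j=0 S=95.2416 intr=0.0000 cont=5.0019 V=5.0019[hold]; j=1 S=117.6900 intr=0.0000 cont=1.2548 V=1.2548[hold]; j=2 S=145.4294 intr=0.0000 cont=0.1470 V=0.1470[hold]  S*(2)=-
k=1: j=0 S=105.8725 intr=0.0000 cont=3.1820 V=3.1820[hold]; j=1 S=130.8266 intr=0.0000 cont=0.7172 V=0.7172[hold]  S*(1)=-
k=0: j=0 S=117.6900 intr=0.0000 cont=1.9851 V=1.9851[hold]  S*(0)=-

price = 1.9851
boundary = - - - - - - 62.3737 69.3358
tree:
1.9851
3.1820 0.7172
5.0019 1.2548 0.1470
7.6788 2.1688 0.2854 0.0000
11.4488 3.6915 0.5541 0.0000 0.0000
16.4556 6.1589 1.0759 0.0000 0.0000 0.0000
22.5763 10.0001 2.0889 0.0000 0.0000 0.0000 0.0000
28.8394 15.6142 4.0559 0.0000 0.0000 0.0000 0.0000 0.0000
34.4736 22.5763 7.8749 0.0000 0.0000 0.0000 0.0000 0.0000 0.0000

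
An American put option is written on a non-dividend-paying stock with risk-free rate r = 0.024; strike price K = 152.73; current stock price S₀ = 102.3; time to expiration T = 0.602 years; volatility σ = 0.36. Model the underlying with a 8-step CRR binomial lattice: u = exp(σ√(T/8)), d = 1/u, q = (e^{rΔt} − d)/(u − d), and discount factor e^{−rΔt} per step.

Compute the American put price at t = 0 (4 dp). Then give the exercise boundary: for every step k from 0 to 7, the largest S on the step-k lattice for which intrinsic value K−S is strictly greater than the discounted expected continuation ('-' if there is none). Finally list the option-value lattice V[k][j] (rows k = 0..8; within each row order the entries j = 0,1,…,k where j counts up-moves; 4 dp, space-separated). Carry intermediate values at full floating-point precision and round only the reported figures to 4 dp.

Δt=0.07525  u=1.10379  d=0.90597  q=0.48447  discount=0.99820
step 8 (expiry): payoffs max(K−S,0) = 106.3033 96.1654 83.8137 68.7649 50.4300 28.0914 0.8749 0.0000 0.0000
step 7: (k=7,j=0): S=51.2456, (K−S)⁺=101.4844, hold=101.2088 ⇒ V=101.4844 exercise | (k=7,j=1): S=62.4358, (K−S)⁺=90.2942, hold=90.0186 ⇒ V=90.2942 exercise | (k=7,j=2): S=76.0695, (K−S)⁺=76.6605, hold=76.3850 ⇒ V=76.6605 exercise | (k=7,j=3): S=92.6803, (K−S)⁺=60.0497, hold=59.7742 ⇒ V=60.0497 exercise | (k=7,j=4): S=112.9182, (K−S)⁺=39.8118, hold=39.5362 ⇒ V=39.8118 exercise | (k=7,j=5): S=137.5754, (K−S)⁺=15.1546, hold=14.8790 ⇒ V=15.1546 exercise | (k=7,j=6): S=167.6169, (K−S)⁺=0.0000, hold=0.4502 ⇒ V=0.4502 continue | (k=7,j=7): S=204.2183, (K−S)⁺=0.0000, hold=0.0000 ⇒ V=0.0000 continue  boundary S*=137.5754
step 6: (k=6,j=0): S=56.5646, (K−S)⁺=96.1654, hold=95.8898 ⇒ V=96.1654 exercise | (k=6,j=1): S=68.9163, (K−S)⁺=83.8137, hold=83.5381 ⇒ V=83.8137 exercise | (k=6,j=2): S=83.9651, (K−S)⁺=68.7649, hold=68.4893 ⇒ V=68.7649 exercise | (k=6,j=3): S=102.3000, (K−S)⁺=50.4300, hold=50.1544 ⇒ V=50.4300 exercise | (k=6,j=4): S=124.6386, (K−S)⁺=28.0914, hold=27.8158 ⇒ V=28.0914 exercise | (k=6,j=5): S=151.8551, (K−S)⁺=0.8749, hold=8.0163 ⇒ V=8.0163 continue | (k=6,j=6): S=185.0147, (K−S)⁺=0.0000, hold=0.2317 ⇒ V=0.2317 continue  boundary S*=124.6386
step 5: (k=5,j=0): S=62.4358, (K−S)⁺=90.2942, hold=90.0186 ⇒ V=90.2942 exercise | (k=5,j=1): S=76.0695, (K−S)⁺=76.6605, hold=76.3850 ⇒ V=76.6605 exercise | (k=5,j=2): S=92.6803, (K−S)⁺=60.0497, hold=59.7742 ⇒ V=60.0497 exercise | (k=5,j=3): S=112.9182, (K−S)⁺=39.8118, hold=39.5362 ⇒ V=39.8118 exercise | (k=5,j=4): S=137.5754, (K−S)⁺=15.1546, hold=18.3325 ⇒ V=18.3325 continue | (k=5,j=5): S=167.6169, (K−S)⁺=0.0000, hold=4.2372 ⇒ V=4.2372 continue  boundary S*=112.9182
step 4: (k=4,j=0): S=68.9163, (K−S)⁺=83.8137, hold=83.5381 ⇒ V=83.8137 exercise | (k=4,j=1): S=83.9651, (K−S)⁺=68.7649, hold=68.4893 ⇒ V=68.7649 exercise | (k=4,j=2): S=102.3000, (K−S)⁺=50.4300, hold=50.1544 ⇒ V=50.4300 exercise | (k=4,j=3): S=124.6386, (K−S)⁺=28.0914, hold=29.3527 ⇒ V=29.3527 continue | (k=4,j=4): S=151.8551, (K−S)⁺=0.8749, hold=11.4830 ⇒ V=11.4830 continue  boundary S*=102.3000
step 3: (k=3,j=0): S=76.0695, (K−S)⁺=76.6605, hold=76.3850 ⇒ V=76.6605 exercise | (k=3,j=1): S=92.6803, (K−S)⁺=60.0497, hold=59.7742 ⇒ V=60.0497 exercise | (k=3,j=2): S=112.9182, (K−S)⁺=39.8118, hold=40.1461 ⇒ V=40.1461 continue | (k=3,j=3): S=137.5754, (K−S)⁺=15.1546, hold=20.6580 ⇒ V=20.6580 continue  boundary S*=92.6803
step 2: (k=2,j=0): S=83.9651, (K−S)⁺=68.7649, hold=68.4893 ⇒ V=68.7649 exercise | (k=2,j=1): S=102.3000, (K−S)⁺=50.4300, hold=50.3161 ⇒ V=50.4300 exercise | (k=2,j=2): S=124.6386, (K−S)⁺=28.0914, hold=30.6494 ⇒ V=30.6494 continue  boundary S*=102.3000
step 1: (k=1,j=0): S=92.6803, (K−S)⁺=60.0497, hold=59.7742 ⇒ V=60.0497 exercise | (k=1,j=1): S=112.9182, (K−S)⁺=39.8118, hold=40.7732 ⇒ V=40.7732 continue  boundary S*=92.6803
step 0: (k=0,j=0): S=102.3000, (K−S)⁺=50.4300, hold=50.6194 ⇒ V=50.6194 continue  boundary S*=-

price = 50.6194
boundary = - 92.6803 102.3000 92.6803 102.3000 112.9182 124.6386 137.5754
tree:
50.6194
60.0497 40.7732
68.7649 50.4300 30.6494
76.6605 60.0497 40.1461 20.6580
83.8137 68.7649 50.4300 29.3527 11.4830
90.2942 76.6605 60.0497 39.8118 18.3325 4.2372
96.1654 83.8137 68.7649 50.4300 28.0914 8.0163 0.2317
101.4844 90.2942 76.6605 60.0497 39.8118 15.1546 0.4502 0.0000
106.3033 96.1654 83.8137 68.7649 50.4300 28.0914 0.8749 0.0000 0.0000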